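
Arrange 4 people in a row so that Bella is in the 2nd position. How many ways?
Fix one position: (4-1)! = 6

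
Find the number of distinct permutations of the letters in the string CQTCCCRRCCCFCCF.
15! / (1! × 9! × 2! × 2! × 1!) = 900900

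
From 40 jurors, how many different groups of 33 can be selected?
C(40,33) = 40!/(33!×7!) = 18643560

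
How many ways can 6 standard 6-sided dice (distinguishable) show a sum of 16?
Coefficient of x^16 in (x + x² + ... + x^6)^6. By inclusion-exclusion on dice exceeding 6: Σ_j (-1)^j C(6,j)·C(16-1-6j, 5) = C(6,0)·C(15,5) - C(6,1)·C(9,5) = 1·3003 - 6·126 = 2247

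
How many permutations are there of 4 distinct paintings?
4! = 24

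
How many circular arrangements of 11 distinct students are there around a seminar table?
Circular: fix one position, arrange the rest. (11-1)! = 3628800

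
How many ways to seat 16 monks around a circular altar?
Circular: fix one position, arrange the rest. (16-1)! = 1307674368000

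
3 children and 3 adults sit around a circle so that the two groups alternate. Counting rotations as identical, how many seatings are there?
Fix one of the children: (3-1)! ways for the remaining children, × 3! ways for the adults = 2 × 6 = 12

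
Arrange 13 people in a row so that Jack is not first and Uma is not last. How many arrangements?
By inclusion-exclusion: 13! - 2×(13-1)! + (13-2)! = 6227020800 - 958003200 + 39916800 = 5308934400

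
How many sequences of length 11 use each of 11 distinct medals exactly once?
11! = 39916800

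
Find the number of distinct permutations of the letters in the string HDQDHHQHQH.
10! / (3! × 2! × 5!) = 2520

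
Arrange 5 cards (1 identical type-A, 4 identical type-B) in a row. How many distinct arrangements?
5! / (1! × 4!) = 5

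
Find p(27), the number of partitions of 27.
Pentagonal recurrence p(n) = p(n-1) + p(n-2) - p(n-5) - p(n-7) + p(n-12) + p(n-15) - ... gives p(0..26) = 1, 1, 2, 3, 5, 7, 11, 15, 22, 30, 42, 56, 77, 101, 135, 176, 231, 297, 385, 490, 627, 792, 1002, 1255, 1575, 1958, 2436. p(27) = p(26) + p(25) - p(22) - p(20) + p(15) + p(12) - p(5) - p(1) = 2436 + 1958 - 1002 - 627 + 176 + 77 - 7 - 1 = 3010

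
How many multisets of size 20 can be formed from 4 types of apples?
C(20+4-1, 4-1) = C(23, 3) = 1771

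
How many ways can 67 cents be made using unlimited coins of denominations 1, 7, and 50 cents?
Coefficient of x^67 in 1/(1-x^1) · 1/(1-x^7) · 1/(1-x^50). Case on j = number of 50-cent coins (j = 0..1); remainder r = 67 - 50j is made from {1,7} in ⌊r/7⌋+1 ways. r = 67, 17 → 10 + 3 = 13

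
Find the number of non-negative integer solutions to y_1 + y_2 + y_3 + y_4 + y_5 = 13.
C(13+5-1, 5-1) = C(17, 4) = 2380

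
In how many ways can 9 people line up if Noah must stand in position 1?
Fix one position: (9-1)! = 40320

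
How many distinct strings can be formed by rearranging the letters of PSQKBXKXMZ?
10! / (1! × 1! × 1! × 1! × 2! × 1! × 2! × 1!) = 907200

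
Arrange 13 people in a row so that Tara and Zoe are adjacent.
Treat as block: (13-1)! × 2! = 479001600 × 2 = 958003200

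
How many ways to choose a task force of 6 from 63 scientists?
C(63,6) = 63!/(6!×57!) = 67945521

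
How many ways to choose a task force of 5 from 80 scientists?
C(80,5) = 80!/(5!×75!) = 24040016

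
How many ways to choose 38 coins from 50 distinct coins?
C(50,38) = 50!/(38!×12!) = 121399651100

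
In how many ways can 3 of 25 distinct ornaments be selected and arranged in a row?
P(25,3) = 25!/(25-3)! = 13800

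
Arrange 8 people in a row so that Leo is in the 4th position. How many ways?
Fix one position: (8-1)! = 5040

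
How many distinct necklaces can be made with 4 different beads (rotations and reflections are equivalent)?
(4-1)!/2 = 6/2 = 3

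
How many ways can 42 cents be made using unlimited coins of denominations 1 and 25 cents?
Coefficient of x^42 in 1/(1-x^1) · 1/(1-x^25). Use j coins of 25 for j = 0..⌊42/25⌋ = 1, the rest in 1s: 1 + 1 = 2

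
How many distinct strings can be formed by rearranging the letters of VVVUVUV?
7! / (2! × 5!) = 21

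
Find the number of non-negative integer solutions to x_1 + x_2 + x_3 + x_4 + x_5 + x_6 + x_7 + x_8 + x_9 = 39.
C(39+9-1, 9-1) = C(47, 8) = 314457495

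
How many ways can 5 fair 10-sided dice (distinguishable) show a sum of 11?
Coefficient of x^11 in (x + x² + ... + x^10)^5. By inclusion-exclusion on dice exceeding 10: Σ_j (-1)^j C(5,j)·C(11-1-10j, 4) = C(5,0)·C(10,4) = 1·210 = 210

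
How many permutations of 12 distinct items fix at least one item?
Complement of the derangements. !12 = Σ_{j=0}^{12} (-1)^j·12!/j! = 479001600 - 479001600 + 239500800 - 79833600 + 19958400 - 3991680 + 665280 - 95040 + 11880 - 1320 + 132 - 12 + 1 = 176214841. 12! - !12 = 479001600 - 176214841 = 302786759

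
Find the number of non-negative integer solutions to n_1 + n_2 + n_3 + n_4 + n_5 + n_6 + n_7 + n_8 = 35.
C(35+8-1, 8-1) = C(42, 7) = 26978328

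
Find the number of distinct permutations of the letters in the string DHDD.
4! / (1! × 3!) = 4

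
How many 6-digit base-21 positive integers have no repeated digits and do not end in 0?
Last digit: 20 nonzero choices. First digit: 19 (nonzero, ≠last). Middle 4: P(19,4) = 93024. Total = 35349120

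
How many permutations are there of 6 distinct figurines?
6! = 720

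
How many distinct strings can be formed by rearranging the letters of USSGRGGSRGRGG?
13! / (6! × 1! × 3! × 3!) = 240240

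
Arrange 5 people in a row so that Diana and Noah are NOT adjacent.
Total - adjacent = 5! - (5-1)!×2 = 120 - 48 = 72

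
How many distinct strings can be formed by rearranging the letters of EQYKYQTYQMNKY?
13! / (2! × 1! × 3! × 1! × 4! × 1! × 1!) = 21621600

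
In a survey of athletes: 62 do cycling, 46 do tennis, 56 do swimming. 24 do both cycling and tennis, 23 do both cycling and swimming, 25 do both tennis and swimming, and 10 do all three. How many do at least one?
|A∪B∪C| = 62+46+56-24-23-25+10 = 102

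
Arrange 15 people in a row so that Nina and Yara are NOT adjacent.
Total - adjacent = 15! - (15-1)!×2 = 1307674368000 - 174356582400 = 1133317785600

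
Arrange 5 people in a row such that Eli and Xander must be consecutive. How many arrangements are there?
Treat the 2 as one block: (5-2+1)! × 2! = 24 × 2 = 48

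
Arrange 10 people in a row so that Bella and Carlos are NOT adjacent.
Total - adjacent = 10! - (10-1)!×2 = 3628800 - 725760 = 2903040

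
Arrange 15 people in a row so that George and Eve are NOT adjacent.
Total - adjacent = 15! - (15-1)!×2 = 1307674368000 - 174356582400 = 1133317785600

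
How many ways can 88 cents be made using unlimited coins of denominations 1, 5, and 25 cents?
Coefficient of x^88 in 1/(1-x^1) · 1/(1-x^5) · 1/(1-x^25). Case on j = number of 25-cent coins (j = 0..3); remainder r = 88 - 25j is made from {1,5} in ⌊r/5⌋+1 ways. r = 88, 63, 38, 13 → 18 + 13 + 8 + 3 = 42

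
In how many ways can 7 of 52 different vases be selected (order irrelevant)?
C(52,7) = 52!/(7!×45!) = 133784560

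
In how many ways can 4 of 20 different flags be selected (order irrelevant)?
C(20,4) = 20!/(4!×16!) = 4845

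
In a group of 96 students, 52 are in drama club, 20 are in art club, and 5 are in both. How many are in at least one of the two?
|A∪B| = |A| + |B| - |A∩B| = 52 + 20 - 5 = 67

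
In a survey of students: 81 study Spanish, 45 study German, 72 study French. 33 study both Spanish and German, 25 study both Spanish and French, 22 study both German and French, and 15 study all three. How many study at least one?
|A∪B∪C| = 81+45+72-33-25-22+15 = 133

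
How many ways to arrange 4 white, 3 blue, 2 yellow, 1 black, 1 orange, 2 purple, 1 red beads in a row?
14! / (4! × 3! × 2! × 1! × 1! × 2! × 1!) = 151351200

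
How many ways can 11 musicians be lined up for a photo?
11! = 39916800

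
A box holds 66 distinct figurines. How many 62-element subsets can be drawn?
C(66,62) = 66!/(62!×4!) = 720720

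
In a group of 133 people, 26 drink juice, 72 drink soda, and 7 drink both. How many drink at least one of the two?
|A∪B| = |A| + |B| - |A∩B| = 26 + 72 - 7 = 91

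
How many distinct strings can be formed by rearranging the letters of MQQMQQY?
7! / (2! × 4! × 1!) = 105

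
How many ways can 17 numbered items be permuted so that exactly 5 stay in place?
Choose the 5 fixed points C(17,5) = 6188, derange the rest: !12 = Σ_{j=0}^{12} (-1)^j·12!/j! = 479001600 - 479001600 + 239500800 - 79833600 + 19958400 - 3991680 + 665280 - 95040 + 11880 - 1320 + 132 - 12 + 1 = 176214841. Product = 6188 × 176214841 = 1090417436108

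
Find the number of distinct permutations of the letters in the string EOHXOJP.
7! / (1! × 1! × 1! × 1! × 1! × 2!) = 2520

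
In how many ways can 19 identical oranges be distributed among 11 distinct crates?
C(19+11-1, 11-1) = C(29, 10) = 20030010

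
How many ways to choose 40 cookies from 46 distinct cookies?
C(46,40) = 46!/(40!×6!) = 9366819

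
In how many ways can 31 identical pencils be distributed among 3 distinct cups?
C(31+3-1, 3-1) = C(33, 2) = 528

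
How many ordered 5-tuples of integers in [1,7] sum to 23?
Coefficient of x^23 in (x + x² + ... + x^7)^5. By inclusion-exclusion on dice exceeding 7: Σ_j (-1)^j C(5,j)·C(23-1-7j, 4) = C(5,0)·C(22,4) - C(5,1)·C(15,4) + C(5,2)·C(8,4) = 1·7315 - 5·1365 + 10·70 = 1190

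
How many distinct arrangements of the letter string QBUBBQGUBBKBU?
13! / (1! × 6! × 1! × 2! × 3!) = 720720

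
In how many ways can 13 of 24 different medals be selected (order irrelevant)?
C(24,13) = 24!/(13!×11!) = 2496144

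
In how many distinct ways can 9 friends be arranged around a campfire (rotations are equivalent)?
Circular: fix one position, arrange the rest. (9-1)! = 40320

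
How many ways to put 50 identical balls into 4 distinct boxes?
C(50+4-1, 4-1) = C(53, 3) = 23426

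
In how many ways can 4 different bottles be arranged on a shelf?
4! = 24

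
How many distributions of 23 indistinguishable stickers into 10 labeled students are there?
C(23+10-1, 10-1) = C(32, 9) = 28048800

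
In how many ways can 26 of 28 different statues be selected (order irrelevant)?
C(28,26) = 28!/(26!×2!) = 378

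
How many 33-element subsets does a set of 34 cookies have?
C(34,33) = 34!/(33!×1!) = 34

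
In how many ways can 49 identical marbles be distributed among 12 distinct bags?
C(49+12-1, 12-1) = C(60, 11) = 342700125300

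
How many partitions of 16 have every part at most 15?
Let r_j(i) = number of partitions of i into parts ≤ j, for i = 0..16. r_1(i) = 1 for all i; r_j(i) = r_{j-1}(i) + r_j(i-j). Rows j = 2..15: ≤2: 1 1 2 2 3 3 4 4 5 5 6 6 7 7 8 8 9; ≤3: 1 1 2 3 4 5 7 8 10 12 14 16 19 21 24 27 30; ≤4: 1 1 2 3 5 6 9 11 15 18 23 27 34 39 47 54 64; ≤5: 1 1 2 3 5 7 10 13 18 23 30 37 47 57 70 84 101; ≤6: 1 1 2 3 5 7 11 14 20 26 35 44 58 71 90 110 136; ≤7: 1 1 2 3 5 7 11 15 21 28 38 49 65 82 105 131 164; ≤8: 1 1 2 3 5 7 11 15 22 29 40 52 70 89 116 146 186; ≤9: 1 1 2 3 5 7 11 15 22 30 41 54 73 94 123 157 201; ≤10: 1 1 2 3 5 7 11 15 22 30 42 55 75 97 128 164 212; ≤11: 1 1 2 3 5 7 11 15 22 30 42 56 76 99 131 169 219; ≤12: 1 1 2 3 5 7 11 15 22 30 42 56 77 100 133 172 224; ≤13: 1 1 2 3 5 7 11 15 22 30 42 56 77 101 134 174 227; ≤14: 1 1 2 3 5 7 11 15 22 30 42 56 77 101 135 175 229; ≤15: 1 1 2 3 5 7 11 15 22 30 42 56 77 101 135 176 230. r_15(16) = 230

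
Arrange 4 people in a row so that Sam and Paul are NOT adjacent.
Total - adjacent = 4! - (4-1)!×2 = 24 - 12 = 12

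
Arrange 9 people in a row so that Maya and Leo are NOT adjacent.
Total - adjacent = 9! - (9-1)!×2 = 362880 - 80640 = 282240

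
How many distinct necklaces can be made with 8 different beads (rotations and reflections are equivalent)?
(8-1)!/2 = 5040/2 = 2520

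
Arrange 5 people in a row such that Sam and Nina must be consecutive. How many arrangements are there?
Treat the 2 as one block: (5-2+1)! × 2! = 24 × 2 = 48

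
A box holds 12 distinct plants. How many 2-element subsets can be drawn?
C(12,2) = 12!/(2!×10!) = 66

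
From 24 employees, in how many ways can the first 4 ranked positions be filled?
P(24,4) = 24!/(24-4)! = 255024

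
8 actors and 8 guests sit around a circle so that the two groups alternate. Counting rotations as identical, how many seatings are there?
Fix one of the actors: (8-1)! ways for the remaining actors, × 8! ways for the guests = 5040 × 40320 = 203212800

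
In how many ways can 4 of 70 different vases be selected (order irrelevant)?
C(70,4) = 70!/(4!×66!) = 916895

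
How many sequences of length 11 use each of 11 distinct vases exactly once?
11! = 39916800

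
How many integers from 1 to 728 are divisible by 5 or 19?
⌊728/5⌋ + ⌊728/19⌋ - ⌊728/95⌋ = 145 + 38 - 7 = 176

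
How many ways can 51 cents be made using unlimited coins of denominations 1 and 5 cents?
Coefficient of x^51 in 1/(1-x^1) · 1/(1-x^5). Use j coins of 5 for j = 0..⌊51/5⌋ = 10, the rest in 1s: 10 + 1 = 11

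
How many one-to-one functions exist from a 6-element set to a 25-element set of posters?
P(25,6) = 25!/(25-6)! = 127512000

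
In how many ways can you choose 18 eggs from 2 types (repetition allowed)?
C(18+2-1, 2-1) = C(19, 1) = 19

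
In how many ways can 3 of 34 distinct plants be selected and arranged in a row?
P(34,3) = 34!/(34-3)! = 35904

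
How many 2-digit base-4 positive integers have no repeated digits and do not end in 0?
Last digit: 3 nonzero choices. First digit: 2 (nonzero, ≠last). Middle 0: P(2,0) = 1. Total = 6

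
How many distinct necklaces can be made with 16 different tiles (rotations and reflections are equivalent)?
(16-1)!/2 = 1307674368000/2 = 653837184000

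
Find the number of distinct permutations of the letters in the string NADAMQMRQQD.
11! / (2! × 1! × 3! × 2! × 2! × 1!) = 831600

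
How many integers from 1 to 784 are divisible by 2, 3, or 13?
⌊784/2⌋+⌊784/3⌋+⌊784/13⌋ - ⌊784/6⌋-⌊784/26⌋-⌊784/39⌋ + ⌊784/78⌋ = 392+261+60 - 130-30-20 + 10 = 543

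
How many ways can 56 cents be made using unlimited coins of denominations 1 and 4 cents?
Coefficient of x^56 in 1/(1-x^1) · 1/(1-x^4). Use j coins of 4 for j = 0..⌊56/4⌋ = 14, the rest in 1s: 14 + 1 = 15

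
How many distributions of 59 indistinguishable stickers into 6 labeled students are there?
C(59+6-1, 6-1) = C(64, 5) = 7624512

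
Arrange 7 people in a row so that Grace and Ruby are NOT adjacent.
Total - adjacent = 7! - (7-1)!×2 = 5040 - 1440 = 3600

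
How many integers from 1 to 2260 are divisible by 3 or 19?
⌊2260/3⌋ + ⌊2260/19⌋ - ⌊2260/57⌋ = 753 + 118 - 39 = 832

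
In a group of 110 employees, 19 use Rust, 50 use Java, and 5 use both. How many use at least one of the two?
|A∪B| = |A| + |B| - |A∩B| = 19 + 50 - 5 = 64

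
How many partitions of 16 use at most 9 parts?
By conjugation, equals partitions of 16 into parts ≤ 9. Let r_j(i) = number of partitions of i into parts ≤ j, for i = 0..16. r_1(i) = 1 for all i; r_j(i) = r_{j-1}(i) + r_j(i-j). Rows j = 2..9: ≤2: 1 1 2 2 3 3 4 4 5 5 6 6 7 7 8 8 9; ≤3: 1 1 2 3 4 5 7 8 10 12 14 16 19 21 24 27 30; ≤4: 1 1 2 3 5 6 9 11 15 18 23 27 34 39 47 54 64; ≤5: 1 1 2 3 5 7 10 13 18 23 30 37 47 57 70 84 101; ≤6: 1 1 2 3 5 7 11 14 20 26 35 44 58 71 90 110 136; ≤7: 1 1 2 3 5 7 11 15 21 28 38 49 65 82 105 131 164; ≤8: 1 1 2 3 5 7 11 15 22 29 40 52 70 89 116 146 186; ≤9: 1 1 2 3 5 7 11 15 22 30 41 54 73 94 123 157 201. r_9(16) = 201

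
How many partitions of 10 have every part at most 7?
Let r_j(i) = number of partitions of i into parts ≤ j, for i = 0..10. r_1(i) = 1 for all i; r_j(i) = r_{j-1}(i) + r_j(i-j). Rows j = 2..7: ≤2: 1 1 2 2 3 3 4 4 5 5 6; ≤3: 1 1 2 3 4 5 7 8 10 12 14; ≤4: 1 1 2 3 5 6 9 11 15 18 23; ≤5: 1 1 2 3 5 7 10 13 18 23 30; ≤6: 1 1 2 3 5 7 11 14 20 26 35; ≤7: 1 1 2 3 5 7 11 15 21 28 38. r_7(10) = 38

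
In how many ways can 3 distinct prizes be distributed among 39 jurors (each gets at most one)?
P(39,3) = 39!/(39-3)! = 54834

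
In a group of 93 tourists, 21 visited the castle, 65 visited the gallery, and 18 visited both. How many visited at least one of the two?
|A∪B| = |A| + |B| - |A∩B| = 21 + 65 - 18 = 68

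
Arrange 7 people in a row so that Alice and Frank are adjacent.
Treat as block: (7-1)! × 2! = 720 × 2 = 1440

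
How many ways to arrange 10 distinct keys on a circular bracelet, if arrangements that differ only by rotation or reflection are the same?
(10-1)!/2 = 362880/2 = 181440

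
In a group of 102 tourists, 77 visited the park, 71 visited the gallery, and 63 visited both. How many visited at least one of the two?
|A∪B| = |A| + |B| - |A∩B| = 77 + 71 - 63 = 85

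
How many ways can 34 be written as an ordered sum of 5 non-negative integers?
C(34+5-1, 5-1) = C(38, 4) = 73815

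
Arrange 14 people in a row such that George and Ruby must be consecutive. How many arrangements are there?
Treat the 2 as one block: (14-2+1)! × 2! = 6227020800 × 2 = 12454041600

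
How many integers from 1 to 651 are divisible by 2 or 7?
⌊651/2⌋ + ⌊651/7⌋ - ⌊651/14⌋ = 325 + 93 - 46 = 372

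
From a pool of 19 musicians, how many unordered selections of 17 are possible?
C(19,17) = 19!/(17!×2!) = 171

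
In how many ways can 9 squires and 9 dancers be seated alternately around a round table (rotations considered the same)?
Fix one of the squires: (9-1)! ways for the remaining squires, × 9! ways for the dancers = 40320 × 362880 = 14631321600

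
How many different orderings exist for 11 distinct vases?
11! = 39916800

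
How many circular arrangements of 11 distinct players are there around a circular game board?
Circular: fix one position, arrange the rest. (11-1)! = 3628800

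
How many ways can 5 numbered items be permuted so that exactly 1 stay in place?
Choose the 1 fixed point C(5,1) = 5, derange the rest: !4 = Σ_{j=0}^{4} (-1)^j·4!/j! = 24 - 24 + 12 - 4 + 1 = 9. Product = 5 × 9 = 45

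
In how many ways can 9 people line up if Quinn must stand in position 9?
Fix one position: (9-1)! = 40320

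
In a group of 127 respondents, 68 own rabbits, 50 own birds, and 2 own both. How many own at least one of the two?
|A∪B| = |A| + |B| - |A∩B| = 68 + 50 - 2 = 116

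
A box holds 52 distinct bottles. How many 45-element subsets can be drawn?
C(52,45) = 52!/(45!×7!) = 133784560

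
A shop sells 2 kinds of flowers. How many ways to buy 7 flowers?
C(7+2-1, 2-1) = C(8, 1) = 8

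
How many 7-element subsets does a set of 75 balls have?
C(75,7) = 75!/(7!×68!) = 1984829850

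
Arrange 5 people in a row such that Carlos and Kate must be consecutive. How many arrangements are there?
Treat the 2 as one block: (5-2+1)! × 2! = 24 × 2 = 48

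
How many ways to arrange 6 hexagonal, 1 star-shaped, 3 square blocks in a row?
10! / (6! × 1! × 3!) = 840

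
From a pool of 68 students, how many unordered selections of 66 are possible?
C(68,66) = 68!/(66!×2!) = 2278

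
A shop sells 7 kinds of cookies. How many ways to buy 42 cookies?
C(42+7-1, 7-1) = C(48, 6) = 12271512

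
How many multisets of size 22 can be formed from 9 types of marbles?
C(22+9-1, 9-1) = C(30, 8) = 5852925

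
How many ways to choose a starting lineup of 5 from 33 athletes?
C(33,5) = 33!/(5!×28!) = 237336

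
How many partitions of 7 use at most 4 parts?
By conjugation, equals partitions of 7 into parts ≤ 4. Let r_j(i) = number of partitions of i into parts ≤ j, for i = 0..7. r_1(i) = 1 for all i; r_j(i) = r_{j-1}(i) + r_j(i-j). Rows j = 2..4: ≤2: 1 1 2 2 3 3 4 4; ≤3: 1 1 2 3 4 5 7 8; ≤4: 1 1 2 3 5 6 9 11. r_4(7) = 11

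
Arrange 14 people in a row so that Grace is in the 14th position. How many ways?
Fix one position: (14-1)! = 6227020800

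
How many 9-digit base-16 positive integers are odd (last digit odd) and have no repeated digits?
Last∈{1,3,5,7,9,11,13,15}. Last=0: 0. Last nonzero: 8×14×P(14,7) = 1937295360. Total = 1937295360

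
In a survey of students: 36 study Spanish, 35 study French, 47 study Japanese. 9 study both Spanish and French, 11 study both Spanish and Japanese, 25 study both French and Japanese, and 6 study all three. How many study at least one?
|A∪B∪C| = 36+35+47-9-11-25+6 = 79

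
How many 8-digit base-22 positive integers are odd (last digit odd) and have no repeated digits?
Last∈{1,3,5,7,9,11,13,15,17,19,21}. Last=0: 0. Last nonzero: 11×20×P(20,6) = 6139584000. Total = 6139584000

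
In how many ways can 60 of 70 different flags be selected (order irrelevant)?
C(70,60) = 70!/(60!×10!) = 396704524216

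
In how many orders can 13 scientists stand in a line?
13! = 6227020800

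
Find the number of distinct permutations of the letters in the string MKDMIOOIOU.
10! / (3! × 1! × 1! × 2! × 1! × 2!) = 151200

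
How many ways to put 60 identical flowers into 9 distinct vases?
C(60+9-1, 9-1) = C(68, 8) = 7392009768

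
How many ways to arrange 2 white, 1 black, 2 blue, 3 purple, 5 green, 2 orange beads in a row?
15! / (2! × 1! × 2! × 3! × 5! × 2!) = 227026800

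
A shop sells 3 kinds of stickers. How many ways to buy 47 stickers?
C(47+3-1, 3-1) = C(49, 2) = 1176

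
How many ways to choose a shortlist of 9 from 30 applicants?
C(30,9) = 30!/(9!×21!) = 14307150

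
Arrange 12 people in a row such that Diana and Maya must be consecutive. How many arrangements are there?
Treat the 2 as one block: (12-2+1)! × 2! = 39916800 × 2 = 79833600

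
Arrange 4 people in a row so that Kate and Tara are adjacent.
Treat as block: (4-1)! × 2! = 6 × 2 = 12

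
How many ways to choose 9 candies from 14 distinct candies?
C(14,9) = 14!/(9!×5!) = 2002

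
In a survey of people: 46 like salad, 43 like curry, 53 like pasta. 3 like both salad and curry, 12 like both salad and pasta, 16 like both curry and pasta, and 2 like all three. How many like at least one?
|A∪B∪C| = 46+43+53-3-12-16+2 = 113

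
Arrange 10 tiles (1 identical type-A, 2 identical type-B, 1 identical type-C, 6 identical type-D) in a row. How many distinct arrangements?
10! / (1! × 2! × 1! × 6!) = 2520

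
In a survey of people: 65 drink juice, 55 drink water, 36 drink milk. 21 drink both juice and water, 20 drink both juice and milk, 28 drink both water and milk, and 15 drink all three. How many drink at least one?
|A∪B∪C| = 65+55+36-21-20-28+15 = 102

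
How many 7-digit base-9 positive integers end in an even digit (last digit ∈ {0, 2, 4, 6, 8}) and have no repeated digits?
Last∈{0,2,4,6,8}. Last=0: 20160. Last nonzero: 4×7×P(7,5) = 70560. Total = 90720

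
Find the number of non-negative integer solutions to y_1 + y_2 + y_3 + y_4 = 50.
C(50+4-1, 4-1) = C(53, 3) = 23426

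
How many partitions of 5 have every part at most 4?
Let r_j(i) = number of partitions of i into parts ≤ j, for i = 0..5. r_1(i) = 1 for all i; r_j(i) = r_{j-1}(i) + r_j(i-j). Rows j = 2..4: ≤2: 1 1 2 2 3 3; ≤3: 1 1 2 3 4 5; ≤4: 1 1 2 3 5 6. r_4(5) = 6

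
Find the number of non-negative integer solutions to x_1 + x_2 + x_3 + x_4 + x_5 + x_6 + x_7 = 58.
C(58+7-1, 7-1) = C(64, 6) = 74974368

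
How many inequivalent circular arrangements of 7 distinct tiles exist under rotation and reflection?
(7-1)!/2 = 720/2 = 360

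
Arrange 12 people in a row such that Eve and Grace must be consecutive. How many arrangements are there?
Treat the 2 as one block: (12-2+1)! × 2! = 39916800 × 2 = 79833600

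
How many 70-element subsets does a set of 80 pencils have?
C(80,70) = 80!/(70!×10!) = 1646492110120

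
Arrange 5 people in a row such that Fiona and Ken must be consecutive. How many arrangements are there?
Treat the 2 as one block: (5-2+1)! × 2! = 24 × 2 = 48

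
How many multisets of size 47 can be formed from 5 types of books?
C(47+5-1, 5-1) = C(51, 4) = 249900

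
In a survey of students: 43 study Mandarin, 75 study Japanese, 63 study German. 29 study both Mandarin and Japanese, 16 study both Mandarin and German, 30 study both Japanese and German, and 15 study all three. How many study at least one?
|A∪B∪C| = 43+75+63-29-16-30+15 = 121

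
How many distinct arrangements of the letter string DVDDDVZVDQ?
10! / (1! × 1! × 3! × 5!) = 5040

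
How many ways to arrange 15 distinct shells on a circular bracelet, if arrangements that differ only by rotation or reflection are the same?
(15-1)!/2 = 87178291200/2 = 43589145600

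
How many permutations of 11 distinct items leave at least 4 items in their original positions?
Exactly j fixed points: C(11,j)·!(11-j); sum over j ≥ 4 (derangement numbers via !m = (m-1)·(!(m-1) + !(m-2)): !0..!7 = 1, 0, 1, 2, 9, 44, 265, 1854). Σ_{j=4}^{11} C(11,j)·!(11-j) = C(11,4)·!7 + C(11,5)·!6 + C(11,6)·!5 + C(11,7)·!4 + C(11,8)·!3 + C(11,9)·!2 + C(11,10)·!1 + C(11,11)·!0 = 330·1854 + 462·265 + 462·44 + 330·9 + 165·2 + 55·1 + 11·0 + 1·1 = 757934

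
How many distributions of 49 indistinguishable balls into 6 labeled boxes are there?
C(49+6-1, 6-1) = C(54, 5) = 3162510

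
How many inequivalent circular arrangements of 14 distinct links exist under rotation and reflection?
(14-1)!/2 = 6227020800/2 = 3113510400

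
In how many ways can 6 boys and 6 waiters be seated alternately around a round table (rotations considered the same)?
Fix one of the boys: (6-1)! ways for the remaining boys, × 6! ways for the waiters = 120 × 720 = 86400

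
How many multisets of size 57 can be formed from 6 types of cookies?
C(57+6-1, 6-1) = C(62, 5) = 6471002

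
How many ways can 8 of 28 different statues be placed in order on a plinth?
P(28,8) = 28!/(28-8)! = 125318793600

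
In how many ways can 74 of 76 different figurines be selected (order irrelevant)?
C(76,74) = 76!/(74!×2!) = 2850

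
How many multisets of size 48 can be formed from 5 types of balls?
C(48+5-1, 5-1) = C(52, 4) = 270725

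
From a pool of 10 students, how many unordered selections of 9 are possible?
C(10,9) = 10!/(9!×1!) = 10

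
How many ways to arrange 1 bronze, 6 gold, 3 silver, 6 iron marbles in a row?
16! / (1! × 6! × 3! × 6!) = 6726720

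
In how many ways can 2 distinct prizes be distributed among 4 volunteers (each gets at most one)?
P(4,2) = 4!/(4-2)! = 12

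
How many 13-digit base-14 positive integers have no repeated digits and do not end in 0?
Last digit: 13 nonzero choices. First digit: 12 (nonzero, ≠last). Middle 11: P(12,11) = 479001600. Total = 74724249600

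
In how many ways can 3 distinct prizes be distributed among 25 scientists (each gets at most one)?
P(25,3) = 25!/(25-3)! = 13800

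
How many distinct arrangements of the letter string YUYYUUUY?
8! / (4! × 4!) = 70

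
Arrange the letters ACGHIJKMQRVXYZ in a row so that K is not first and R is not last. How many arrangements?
By inclusion-exclusion: 14! - 2×(14-1)! + (14-2)! = 87178291200 - 12454041600 + 479001600 = 75203251200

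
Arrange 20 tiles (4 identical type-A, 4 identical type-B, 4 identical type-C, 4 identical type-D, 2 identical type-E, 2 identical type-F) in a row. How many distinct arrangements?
20! / (4! × 4! × 4! × 4! × 2! × 2!) = 1833241410000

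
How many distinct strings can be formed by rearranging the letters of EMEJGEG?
7! / (1! × 3! × 1! × 2!) = 420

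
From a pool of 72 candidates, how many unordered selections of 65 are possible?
C(72,65) = 72!/(65!×7!) = 1473109704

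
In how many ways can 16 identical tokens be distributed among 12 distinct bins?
C(16+12-1, 12-1) = C(27, 11) = 13037895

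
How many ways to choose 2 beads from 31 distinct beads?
C(31,2) = 31!/(2!×29!) = 465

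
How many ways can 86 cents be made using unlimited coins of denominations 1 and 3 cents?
Coefficient of x^86 in 1/(1-x^1) · 1/(1-x^3). Use j coins of 3 for j = 0..⌊86/3⌋ = 28, the rest in 1s: 28 + 1 = 29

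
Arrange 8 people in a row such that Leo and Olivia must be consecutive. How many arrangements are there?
Treat the 2 as one block: (8-2+1)! × 2! = 5040 × 2 = 10080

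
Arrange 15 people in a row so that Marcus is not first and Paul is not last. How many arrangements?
By inclusion-exclusion: 15! - 2×(15-1)! + (15-2)! = 1307674368000 - 174356582400 + 6227020800 = 1139544806400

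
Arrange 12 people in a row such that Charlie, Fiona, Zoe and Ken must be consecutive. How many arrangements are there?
Treat the 4 as one block: (12-4+1)! × 4! = 362880 × 24 = 8709120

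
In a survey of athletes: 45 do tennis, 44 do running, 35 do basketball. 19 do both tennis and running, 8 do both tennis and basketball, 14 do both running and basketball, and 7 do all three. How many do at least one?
|A∪B∪C| = 45+44+35-19-8-14+7 = 90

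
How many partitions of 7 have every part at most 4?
Let r_j(i) = number of partitions of i into parts ≤ j, for i = 0..7. r_1(i) = 1 for all i; r_j(i) = r_{j-1}(i) + r_j(i-j). Rows j = 2..4: ≤2: 1 1 2 2 3 3 4 4; ≤3: 1 1 2 3 4 5 7 8; ≤4: 1 1 2 3 5 6 9 11. r_4(7) = 11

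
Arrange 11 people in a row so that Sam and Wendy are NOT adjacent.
Total - adjacent = 11! - (11-1)!×2 = 39916800 - 7257600 = 32659200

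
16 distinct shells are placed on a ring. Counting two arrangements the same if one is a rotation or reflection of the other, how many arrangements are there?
(16-1)!/2 = 1307674368000/2 = 653837184000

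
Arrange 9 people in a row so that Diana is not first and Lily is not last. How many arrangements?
By inclusion-exclusion: 9! - 2×(9-1)! + (9-2)! = 362880 - 80640 + 5040 = 287280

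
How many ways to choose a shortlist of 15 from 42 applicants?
C(42,15) = 42!/(15!×27!) = 98672427616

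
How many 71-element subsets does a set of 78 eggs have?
C(78,71) = 78!/(71!×7!) = 2641902120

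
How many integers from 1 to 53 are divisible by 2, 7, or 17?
⌊53/2⌋+⌊53/7⌋+⌊53/17⌋ - ⌊53/14⌋-⌊53/34⌋-⌊53/119⌋ + ⌊53/238⌋ = 26+7+3 - 3-1-0 + 0 = 32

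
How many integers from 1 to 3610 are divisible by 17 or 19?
⌊3610/17⌋ + ⌊3610/19⌋ - ⌊3610/323⌋ = 212 + 190 - 11 = 391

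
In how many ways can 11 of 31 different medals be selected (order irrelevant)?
C(31,11) = 31!/(11!×20!) = 84672315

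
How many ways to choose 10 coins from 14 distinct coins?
C(14,10) = 14!/(10!×4!) = 1001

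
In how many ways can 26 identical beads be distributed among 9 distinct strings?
C(26+9-1, 9-1) = C(34, 8) = 18156204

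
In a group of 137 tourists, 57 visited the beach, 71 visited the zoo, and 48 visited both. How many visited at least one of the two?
|A∪B| = |A| + |B| - |A∩B| = 57 + 71 - 48 = 80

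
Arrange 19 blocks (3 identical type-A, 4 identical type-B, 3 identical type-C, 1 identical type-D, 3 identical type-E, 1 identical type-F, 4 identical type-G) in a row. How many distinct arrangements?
19! / (3! × 4! × 3! × 1! × 3! × 1! × 4!) = 977728752000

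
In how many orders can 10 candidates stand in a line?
10! = 3628800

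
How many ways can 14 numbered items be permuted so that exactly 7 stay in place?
Choose the 7 fixed points C(14,7) = 3432, derange the rest: !7 = Σ_{j=0}^{7} (-1)^j·7!/j! = 5040 - 5040 + 2520 - 840 + 210 - 42 + 7 - 1 = 1854. Product = 3432 × 1854 = 6362928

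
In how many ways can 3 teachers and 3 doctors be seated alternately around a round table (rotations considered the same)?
Fix one of the teachers: (3-1)! ways for the remaining teachers, × 3! ways for the doctors = 2 × 6 = 12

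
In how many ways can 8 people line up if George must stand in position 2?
Fix one position: (8-1)! = 5040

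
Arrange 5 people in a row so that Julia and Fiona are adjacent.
Treat as block: (5-1)! × 2! = 24 × 2 = 48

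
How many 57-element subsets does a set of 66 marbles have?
C(66,57) = 66!/(57!×9!) = 37014131440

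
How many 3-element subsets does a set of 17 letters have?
C(17,3) = 17!/(3!×14!) = 680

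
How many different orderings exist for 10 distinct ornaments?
10! = 3628800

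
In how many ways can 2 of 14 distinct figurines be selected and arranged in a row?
P(14,2) = 14!/(14-2)! = 182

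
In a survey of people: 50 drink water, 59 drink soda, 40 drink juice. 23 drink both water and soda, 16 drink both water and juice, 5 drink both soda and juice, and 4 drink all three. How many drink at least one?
|A∪B∪C| = 50+59+40-23-16-5+4 = 109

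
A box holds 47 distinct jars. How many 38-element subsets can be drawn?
C(47,38) = 47!/(38!×9!) = 1362649145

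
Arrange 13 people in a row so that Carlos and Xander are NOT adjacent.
Total - adjacent = 13! - (13-1)!×2 = 6227020800 - 958003200 = 5269017600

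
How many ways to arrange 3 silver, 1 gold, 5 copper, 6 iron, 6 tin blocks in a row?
21! / (3! × 1! × 5! × 6! × 6!) = 136882025280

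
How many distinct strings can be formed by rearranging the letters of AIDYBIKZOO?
10! / (1! × 1! × 1! × 1! × 2! × 1! × 2! × 1!) = 907200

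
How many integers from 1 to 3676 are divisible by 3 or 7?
⌊3676/3⌋ + ⌊3676/7⌋ - ⌊3676/21⌋ = 1225 + 525 - 175 = 1575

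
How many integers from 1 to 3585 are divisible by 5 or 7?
⌊3585/5⌋ + ⌊3585/7⌋ - ⌊3585/35⌋ = 717 + 512 - 102 = 1127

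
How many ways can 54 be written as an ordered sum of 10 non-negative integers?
C(54+10-1, 10-1) = C(63, 9) = 23667689815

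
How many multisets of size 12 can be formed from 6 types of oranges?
C(12+6-1, 6-1) = C(17, 5) = 6188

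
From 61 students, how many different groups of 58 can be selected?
C(61,58) = 61!/(58!×3!) = 35990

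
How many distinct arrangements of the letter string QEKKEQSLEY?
10! / (3! × 1! × 1! × 2! × 1! × 2!) = 151200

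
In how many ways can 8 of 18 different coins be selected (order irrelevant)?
C(18,8) = 18!/(8!×10!) = 43758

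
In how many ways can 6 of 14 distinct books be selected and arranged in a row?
P(14,6) = 14!/(14-6)! = 2162160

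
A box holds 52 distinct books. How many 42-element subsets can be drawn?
C(52,42) = 52!/(42!×10!) = 15820024220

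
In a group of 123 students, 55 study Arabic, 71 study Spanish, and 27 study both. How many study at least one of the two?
|A∪B| = |A| + |B| - |A∩B| = 55 + 71 - 27 = 99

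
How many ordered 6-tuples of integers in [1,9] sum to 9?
Coefficient of x^9 in (x + x² + ... + x^9)^6. By inclusion-exclusion on dice exceeding 9: Σ_j (-1)^j C(6,j)·C(9-1-9j, 5) = C(6,0)·C(8,5) = 1·56 = 56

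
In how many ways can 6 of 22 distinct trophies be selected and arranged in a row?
P(22,6) = 22!/(22-6)! = 53721360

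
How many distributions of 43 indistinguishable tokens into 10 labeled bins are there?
C(43+10-1, 10-1) = C(52, 9) = 3679075400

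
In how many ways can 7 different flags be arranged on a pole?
7! = 5040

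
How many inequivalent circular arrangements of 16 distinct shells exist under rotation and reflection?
(16-1)!/2 = 1307674368000/2 = 653837184000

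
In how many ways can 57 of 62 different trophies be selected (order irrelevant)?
C(62,57) = 62!/(57!×5!) = 6471002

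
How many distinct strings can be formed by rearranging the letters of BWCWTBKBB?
9! / (2! × 1! × 1! × 1! × 4!) = 7560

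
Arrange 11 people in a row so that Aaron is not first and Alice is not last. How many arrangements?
By inclusion-exclusion: 11! - 2×(11-1)! + (11-2)! = 39916800 - 7257600 + 362880 = 33022080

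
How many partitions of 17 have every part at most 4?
Let r_j(i) = number of partitions of i into parts ≤ j, for i = 0..17. r_1(i) = 1 for all i; r_j(i) = r_{j-1}(i) + r_j(i-j). Rows j = 2..4: ≤2: 1 1 2 2 3 3 4 4 5 5 6 6 7 7 8 8 9 9; ≤3: 1 1 2 3 4 5 7 8 10 12 14 16 19 21 24 27 30 33; ≤4: 1 1 2 3 5 6 9 11 15 18 23 27 34 39 47 54 64 72. r_4(17) = 72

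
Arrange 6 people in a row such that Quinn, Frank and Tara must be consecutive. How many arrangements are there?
Treat the 3 as one block: (6-3+1)! × 3! = 24 × 6 = 144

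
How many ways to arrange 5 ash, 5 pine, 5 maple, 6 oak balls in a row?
21! / (5! × 5! × 5! × 6!) = 41064607584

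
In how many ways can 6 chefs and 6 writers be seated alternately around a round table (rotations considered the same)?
Fix one of the chefs: (6-1)! ways for the remaining chefs, × 6! ways for the writers = 120 × 720 = 86400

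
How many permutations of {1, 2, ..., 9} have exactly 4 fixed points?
Choose the 4 fixed points C(9,4) = 126, derange the rest: !5 = Σ_{j=0}^{5} (-1)^j·5!/j! = 120 - 120 + 60 - 20 + 5 - 1 = 44. Product = 126 × 44 = 5544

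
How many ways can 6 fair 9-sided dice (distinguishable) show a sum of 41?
Coefficient of x^41 in (x + x² + ... + x^9)^6. By inclusion-exclusion on dice exceeding 9: Σ_j (-1)^j C(6,j)·C(41-1-9j, 5) = C(6,0)·C(40,5) - C(6,1)·C(31,5) + C(6,2)·C(22,5) - C(6,3)·C(13,5) = 1·658008 - 6·169911 + 15·26334 - 20·1287 = 7812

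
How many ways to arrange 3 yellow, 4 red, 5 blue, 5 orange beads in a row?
17! / (3! × 4! × 5! × 5!) = 171531360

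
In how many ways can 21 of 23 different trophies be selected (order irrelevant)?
C(23,21) = 23!/(21!×2!) = 253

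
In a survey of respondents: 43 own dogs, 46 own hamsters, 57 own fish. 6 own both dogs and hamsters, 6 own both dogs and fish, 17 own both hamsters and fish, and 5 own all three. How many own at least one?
|A∪B∪C| = 43+46+57-6-6-17+5 = 122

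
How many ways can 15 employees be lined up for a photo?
15! = 1307674368000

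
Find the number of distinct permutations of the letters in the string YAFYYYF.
7! / (1! × 4! × 2!) = 105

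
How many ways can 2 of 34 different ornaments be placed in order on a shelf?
P(34,2) = 34!/(34-2)! = 1122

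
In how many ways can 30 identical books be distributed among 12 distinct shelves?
C(30+12-1, 12-1) = C(41, 11) = 3159461968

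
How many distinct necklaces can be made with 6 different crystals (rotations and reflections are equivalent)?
(6-1)!/2 = 120/2 = 60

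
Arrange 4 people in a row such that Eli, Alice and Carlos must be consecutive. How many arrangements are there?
Treat the 3 as one block: (4-3+1)! × 3! = 2 × 6 = 12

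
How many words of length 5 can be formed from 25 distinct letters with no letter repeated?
P(25,5) = 25!/(25-5)! = 6375600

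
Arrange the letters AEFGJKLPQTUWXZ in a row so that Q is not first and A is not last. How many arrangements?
By inclusion-exclusion: 14! - 2×(14-1)! + (14-2)! = 87178291200 - 12454041600 + 479001600 = 75203251200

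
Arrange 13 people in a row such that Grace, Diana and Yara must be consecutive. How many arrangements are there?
Treat the 3 as one block: (13-3+1)! × 3! = 39916800 × 6 = 239500800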